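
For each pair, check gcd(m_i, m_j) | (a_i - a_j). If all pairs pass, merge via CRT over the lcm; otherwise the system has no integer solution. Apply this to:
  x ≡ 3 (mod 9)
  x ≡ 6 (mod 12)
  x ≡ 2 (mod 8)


Moduli 9, 12, 8 are not pairwise coprime, so CRT works modulo lcm(m_i) when all pairwise compatibility conditions hold.
Pairwise compatibility: gcd(m_i, m_j) must divide a_i - a_j for every pair.
Merge one congruence at a time:
  Start: x ≡ 3 (mod 9).
  Combine with x ≡ 6 (mod 12): gcd(9, 12) = 3; 6 - 3 = 3, which IS divisible by 3, so compatible.
    Write x = 3 + 9·t and substitute into x ≡ 6 (mod 12): 9·t ≡ 6 − 3 = 3 (mod 12).
    Divide the congruence (and modulus) by g = 3: 3·t ≡ 1 (mod 4).
    The inverse of 3 mod 4 is 3 (since 3·3 = 9 = 2·4 + 1), so t ≡ 3·1 = 3 ≡ 3 (mod 4).
    Then x = 3 + 9·3 = 30, valid modulo lcm(9, 12) = 36: x ≡ 30 (mod 36).
  Combine with x ≡ 2 (mod 8): gcd(36, 8) = 4; 2 - 30 = -28, which IS divisible by 4, so compatible.
    Write x = 30 + 36·t and substitute into x ≡ 2 (mod 8): 36·t ≡ 2 − 30 = -28 (mod 8).
    Divide the congruence (and modulus) by g = 4: 9·t ≡ -7 (mod 2).
    Reduce coefficients mod 2: 1·t ≡ 1 (mod 2).
    So t ≡ 1 (mod 2).
    Then x = 30 + 36·1 = 66, valid modulo lcm(36, 8) = 72: x ≡ 66 (mod 72).
Verify: 66 mod 9 = 3, 66 mod 12 = 6, 66 mod 8 = 2.

x ≡ 66 (mod 72).


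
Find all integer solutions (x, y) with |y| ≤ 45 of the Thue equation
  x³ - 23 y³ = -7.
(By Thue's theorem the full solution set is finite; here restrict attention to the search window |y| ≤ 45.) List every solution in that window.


The equation is x³ - 23y³ = -7. For fixed y, x³ = 23·y³ − 7, so a solution requires the RHS to be a perfect cube.
Strategy: iterate y from -45 to 45, compute RHS = 23·y³ − 7, and check whether it is a (positive or negative) perfect cube.
Check small values of y:
  y = 0: RHS = -7 is not a perfect cube.
  y = 1: RHS = 16 is not a perfect cube.
  y = -1: RHS = -30 is not a perfect cube.
  y = 2: RHS = 177 is not a perfect cube.
  y = -2: RHS = -191 is not a perfect cube.
  y = 3: RHS = 614 is not a perfect cube.
  y = -3: RHS = -628 is not a perfect cube.
Continuing the search up to |y| = 45 finds no solutions either.
No (x, y) in the scanned range satisfies the equation.

No integer solutions with |y| ≤ 45.


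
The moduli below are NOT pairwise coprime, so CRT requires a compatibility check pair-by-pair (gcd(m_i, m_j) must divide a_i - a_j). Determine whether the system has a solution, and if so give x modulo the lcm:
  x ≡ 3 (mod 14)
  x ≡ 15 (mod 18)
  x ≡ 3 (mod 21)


Moduli 14, 18, 21 are not pairwise coprime, so CRT works modulo lcm(m_i) when all pairwise compatibility conditions hold.
Pairwise compatibility: gcd(m_i, m_j) must divide a_i - a_j for every pair.
Merge one congruence at a time:
  Start: x ≡ 3 (mod 14).
  Combine with x ≡ 15 (mod 18): gcd(14, 18) = 2; 15 - 3 = 12, which IS divisible by 2, so compatible.
    Write x = 3 + 14·t and substitute into x ≡ 15 (mod 18): 14·t ≡ 15 − 3 = 12 (mod 18).
    Divide the congruence (and modulus) by g = 2: 7·t ≡ 6 (mod 9).
    The inverse of 7 mod 9 is 4 (since 7·4 = 28 = 3·9 + 1), so t ≡ 4·6 = 24 ≡ 6 (mod 9).
    Then x = 3 + 14·6 = 87, valid modulo lcm(14, 18) = 126: x ≡ 87 (mod 126).
  Combine with x ≡ 3 (mod 21): gcd(126, 21) = 21; 3 - 87 = -84, which IS divisible by 21, so compatible.
    Write x = 87 + 126·t and substitute into x ≡ 3 (mod 21): 126·t ≡ 3 − 87 = -84 (mod 21).
    Divide the congruence (and modulus) by g = 21: 6·t ≡ -4 (mod 1).
    Modulo 1 every t works; take t = 0.
    Then x = 87 + 126·0 = 87, valid modulo lcm(126, 21) = 126: x ≡ 87 (mod 126).
Verify: 87 mod 14 = 3, 87 mod 18 = 15, 87 mod 21 = 3.

x ≡ 87 (mod 126).


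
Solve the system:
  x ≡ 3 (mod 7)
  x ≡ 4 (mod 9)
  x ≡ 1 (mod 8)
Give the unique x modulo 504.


Moduli 7, 9, 8 are pairwise coprime; by CRT there is a unique solution modulo M = 7 · 9 · 8 = 504.
Solve pairwise, accumulating the modulus:
  Start with x ≡ 3 (mod 7).
  Combine with x ≡ 4 (mod 9): since gcd(7, 9) = 1, we get a unique residue mod 63.
    Write x = 3 + 7·t and substitute into x ≡ 4 (mod 9): 7·t ≡ 4 − 3 = 1 (mod 9).
    The inverse of 7 mod 9 is 4 (since 7·4 = 28 = 3·9 + 1), so t ≡ 4·1 = 4 ≡ 4 (mod 9).
    Then x = 3 + 7·4 = 31, valid modulo lcm(7, 9) = 63: x ≡ 31 (mod 63).
  Combine with x ≡ 1 (mod 8): since gcd(63, 8) = 1, we get a unique residue mod 504.
    Write x = 31 + 63·t and substitute into x ≡ 1 (mod 8): 63·t ≡ 1 − 31 = -30 (mod 8).
    Reduce coefficients mod 8: 7·t ≡ 2 (mod 8).
    The inverse of 7 mod 8 is 7 (since 7·7 = 49 = 6·8 + 1), so t ≡ 7·2 = 14 ≡ 6 (mod 8).
    Then x = 31 + 63·6 = 409, valid modulo lcm(63, 8) = 504: x ≡ 409 (mod 504).
Verify: 409 mod 7 = 3 ✓, 409 mod 9 = 4 ✓, 409 mod 8 = 1 ✓.

x ≡ 409 (mod 504).


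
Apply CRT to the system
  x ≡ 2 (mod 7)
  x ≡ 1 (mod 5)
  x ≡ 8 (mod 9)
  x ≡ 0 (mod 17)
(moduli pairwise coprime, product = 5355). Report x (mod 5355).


Product of moduli M = 7 · 5 · 9 · 17 = 5355.
Merge one congruence at a time:
  Start: x ≡ 2 (mod 7).
  Combine with x ≡ 1 (mod 5); new modulus lcm = 35.
    Write x = 2 + 7·t and substitute into x ≡ 1 (mod 5): 7·t ≡ 1 − 2 = -1 (mod 5).
    Reduce coefficients mod 5: 2·t ≡ 4 (mod 5).
    The inverse of 2 mod 5 is 3 (since 2·3 = 6 = 1·5 + 1), so t ≡ 3·4 = 12 ≡ 2 (mod 5).
    Then x = 2 + 7·2 = 16, valid modulo lcm(7, 5) = 35: x ≡ 16 (mod 35).
  Combine with x ≡ 8 (mod 9); new modulus lcm = 315.
    Write x = 16 + 35·t and substitute into x ≡ 8 (mod 9): 35·t ≡ 8 − 16 = -8 (mod 9).
    Reduce coefficients mod 9: 8·t ≡ 1 (mod 9).
    The inverse of 8 mod 9 is 8 (since 8·8 = 64 = 7·9 + 1), so t ≡ 8·1 = 8 ≡ 8 (mod 9).
    Then x = 16 + 35·8 = 296, valid modulo lcm(35, 9) = 315: x ≡ 296 (mod 315).
  Combine with x ≡ 0 (mod 17); new modulus lcm = 5355.
    Write x = 296 + 315·t and substitute into x ≡ 0 (mod 17): 315·t ≡ 0 − 296 = -296 (mod 17).
    Reduce coefficients mod 17: 9·t ≡ 10 (mod 17).
    The inverse of 9 mod 17 is 2 (since 9·2 = 18 = 1·17 + 1), so t ≡ 2·10 = 20 ≡ 3 (mod 17).
    Then x = 296 + 315·3 = 1241, valid modulo lcm(315, 17) = 5355: x ≡ 1241 (mod 5355).
Verify against each original: 1241 mod 7 = 2, 1241 mod 5 = 1, 1241 mod 9 = 8, 1241 mod 17 = 0.

x ≡ 1241 (mod 5355).


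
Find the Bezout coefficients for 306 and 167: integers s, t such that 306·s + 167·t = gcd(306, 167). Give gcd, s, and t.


Euclidean algorithm on (306, 167) — divide until remainder is 0:
  306 = 1 · 167 + 139
  167 = 1 · 139 + 28
  139 = 4 · 28 + 27
  28 = 1 · 27 + 1
  27 = 27 · 1 + 0
gcd(306, 167) = 1.
Track Bezout coefficients alongside the remainders: start with r₀ = 306 = a·1 + b·0 (s = 1, t = 0) and r₁ = 167 = a·0 + b·1 (s = 0, t = 1); each new remainder r_{k+1} = r_{k-1} − q_k·r_k inherits s_{k+1} = s_{k-1} − q_k·s_k, t_{k+1} = t_{k-1} − q_k·t_k, so r_k = a·s_k + b·t_k at every step:
  q = 1: r = 139, s = 1 − 1·0 = 1, t = 0 − 1·1 = -1  (check: 306·1 + 167·(-1) = 139)
  q = 1: r = 28, s = 0 − 1·1 = -1, t = 1 − 1·(-1) = 2  (check: 306·(-1) + 167·2 = 28)
  q = 4: r = 27, s = 1 − 4·(-1) = 5, t = -1 − 4·2 = -9  (check: 306·5 + 167·(-9) = 27)
  q = 1: r = 1, s = -1 − 1·5 = -6, t = 2 − 1·(-9) = 11  (check: 306·(-6) + 167·11 = 1)
The row with r = 1 (the gcd) gives the Bezout coefficients s = -6, t = 11.
Result: 306 · (-6) + 167 · (11) = 1.

gcd(306, 167) = 1; s = -6, t = 11 (check: 306·(-6) + 167·11 = 1).


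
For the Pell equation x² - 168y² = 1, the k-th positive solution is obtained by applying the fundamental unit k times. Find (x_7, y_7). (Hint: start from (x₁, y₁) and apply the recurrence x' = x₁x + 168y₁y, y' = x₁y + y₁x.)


Step 1: Find the fundamental solution (x₁, y₁) of x² - 168y² = 1.
  Expand √168 as a continued fraction. a₀ = ⌊√168⌋ = 12; iterate m_{k+1} = d_k·a_k − m_k, d_{k+1} = (168 − m_{k+1}²)/d_k, a_{k+1} = ⌊(a₀ + m_{k+1})/d_{k+1}⌋ (starting m₀ = 0, d₀ = 1), with convergents p_k = a_k·p_{k-1} + p_{k-2}, q_k = a_k·q_{k-1} + q_{k-2} (p₋₁ = 1, q₋₁ = 0):
  k = 0: a₀ = 12; p₀/q₀ = 12/1; p₀² − 168·q₀² = 144 − 168 = -24.
  k = 1: m = 12, d = 24, a = ⌊(12 + 12)/24⌋ = 1; p/q = (1·12 + 1)/(1·1 + 0) = 13/1; p² − 168·q² = 169 − 168 = 1.
  The first convergent with p² − 168·q² = 1 gives the fundamental solution (x₁, y₁) = (13, 1).
Step 2: Apply the recurrence (x_{n+1}, y_{n+1}) = (x₁x_n + 168y₁y_n, x₁y_n + y₁x_n) repeatedly.
  From (x_1, y_1) = (13, 1): x_2 = 13·13 + 168·1·1 = 337; y_2 = 13·1 + 1·13 = 26.
  From (x_2, y_2) = (337, 26): x_3 = 13·337 + 168·1·26 = 8749; y_3 = 13·26 + 1·337 = 675.
  From (x_3, y_3) = (8749, 675): x_4 = 13·8749 + 168·1·675 = 227137; y_4 = 13·675 + 1·8749 = 17524.
  From (x_4, y_4) = (227137, 17524): x_5 = 13·227137 + 168·1·17524 = 5896813; y_5 = 13·17524 + 1·227137 = 454949.
  From (x_5, y_5) = (5896813, 454949): x_6 = 13·5896813 + 168·1·454949 = 153090001; y_6 = 13·454949 + 1·5896813 = 11811150.
  From (x_6, y_6) = (153090001, 11811150): x_7 = 13·153090001 + 168·1·11811150 = 3974443213; y_7 = 13·11811150 + 1·153090001 = 306634951.
Step 3: Verify x_7² - 168·y_7² = 15796198853361763369 - 15796198853361763368 = 1 (should be 1). ✓

(x_1, y_1) = (13, 1); (x_7, y_7) = (3974443213, 306634951).


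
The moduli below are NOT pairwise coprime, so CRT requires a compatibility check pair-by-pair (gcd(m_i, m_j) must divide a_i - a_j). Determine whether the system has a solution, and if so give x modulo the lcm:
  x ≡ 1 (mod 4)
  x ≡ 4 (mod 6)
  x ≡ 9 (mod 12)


Moduli 4, 6, 12 are not pairwise coprime, so CRT works modulo lcm(m_i) when all pairwise compatibility conditions hold.
Pairwise compatibility: gcd(m_i, m_j) must divide a_i - a_j for every pair.
Merge one congruence at a time:
  Start: x ≡ 1 (mod 4).
  Combine with x ≡ 4 (mod 6): gcd(4, 6) = 2, and 4 - 1 = 3 is NOT divisible by 2.
    ⇒ system is inconsistent (no integer solution).

No solution (the system is inconsistent).


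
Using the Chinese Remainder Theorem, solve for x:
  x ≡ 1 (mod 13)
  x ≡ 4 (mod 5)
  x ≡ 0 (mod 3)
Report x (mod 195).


Moduli 13, 5, 3 are pairwise coprime; by CRT there is a unique solution modulo M = 13 · 5 · 3 = 195.
Solve pairwise, accumulating the modulus:
  Start with x ≡ 1 (mod 13).
  Combine with x ≡ 4 (mod 5): since gcd(13, 5) = 1, we get a unique residue mod 65.
    Write x = 1 + 13·t and substitute into x ≡ 4 (mod 5): 13·t ≡ 4 − 1 = 3 (mod 5).
    Reduce coefficients mod 5: 3·t ≡ 3 (mod 5).
    The inverse of 3 mod 5 is 2 (since 3·2 = 6 = 1·5 + 1), so t ≡ 2·3 = 6 ≡ 1 (mod 5).
    Then x = 1 + 13·1 = 14, valid modulo lcm(13, 5) = 65: x ≡ 14 (mod 65).
  Combine with x ≡ 0 (mod 3): since gcd(65, 3) = 1, we get a unique residue mod 195.
    Write x = 14 + 65·t and substitute into x ≡ 0 (mod 3): 65·t ≡ 0 − 14 = -14 (mod 3).
    Reduce coefficients mod 3: 2·t ≡ 1 (mod 3).
    The inverse of 2 mod 3 is 2 (since 2·2 = 4 = 1·3 + 1), so t ≡ 2·1 = 2 ≡ 2 (mod 3).
    Then x = 14 + 65·2 = 144, valid modulo lcm(65, 3) = 195: x ≡ 144 (mod 195).
Verify: 144 mod 13 = 1 ✓, 144 mod 5 = 4 ✓, 144 mod 3 = 0 ✓.

x ≡ 144 (mod 195).


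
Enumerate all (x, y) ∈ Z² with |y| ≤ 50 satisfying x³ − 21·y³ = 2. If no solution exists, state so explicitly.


The equation is x³ - 21y³ = 2. For fixed y, x³ = 21·y³ + 2, so a solution requires the RHS to be a perfect cube.
Strategy: iterate y from -50 to 50, compute RHS = 21·y³ + 2, and check whether it is a (positive or negative) perfect cube.
Check small values of y:
  y = 0: RHS = 2 is not a perfect cube.
  y = 1: RHS = 23 is not a perfect cube.
  y = -1: RHS = -19 is not a perfect cube.
  y = 2: RHS = 170 is not a perfect cube.
  y = -2: RHS = -166 is not a perfect cube.
  y = 3: RHS = 569 is not a perfect cube.
  y = -3: RHS = -565 is not a perfect cube.
Continuing the search up to |y| = 50 finds no solutions either.
No (x, y) in the scanned range satisfies the equation.

No integer solutions with |y| ≤ 50.


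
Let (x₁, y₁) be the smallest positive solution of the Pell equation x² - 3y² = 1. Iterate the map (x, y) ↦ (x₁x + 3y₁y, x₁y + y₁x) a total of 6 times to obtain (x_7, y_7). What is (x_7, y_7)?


Step 1: Find the fundamental solution (x₁, y₁) of x² - 3y² = 1.
  Expand √3 as a continued fraction. a₀ = ⌊√3⌋ = 1; iterate m_{k+1} = d_k·a_k − m_k, d_{k+1} = (3 − m_{k+1}²)/d_k, a_{k+1} = ⌊(a₀ + m_{k+1})/d_{k+1}⌋ (starting m₀ = 0, d₀ = 1), with convergents p_k = a_k·p_{k-1} + p_{k-2}, q_k = a_k·q_{k-1} + q_{k-2} (p₋₁ = 1, q₋₁ = 0):
  k = 0: a₀ = 1; p₀/q₀ = 1/1; p₀² − 3·q₀² = 1 − 3 = -2.
  k = 1: m = 1, d = 2, a = ⌊(1 + 1)/2⌋ = 1; p/q = (1·1 + 1)/(1·1 + 0) = 2/1; p² − 3·q² = 4 − 3 = 1.
  The first convergent with p² − 3·q² = 1 gives the fundamental solution (x₁, y₁) = (2, 1).
Step 2: Apply the recurrence (x_{n+1}, y_{n+1}) = (x₁x_n + 3y₁y_n, x₁y_n + y₁x_n) repeatedly.
  From (x_1, y_1) = (2, 1): x_2 = 2·2 + 3·1·1 = 7; y_2 = 2·1 + 1·2 = 4.
  From (x_2, y_2) = (7, 4): x_3 = 2·7 + 3·1·4 = 26; y_3 = 2·4 + 1·7 = 15.
  From (x_3, y_3) = (26, 15): x_4 = 2·26 + 3·1·15 = 97; y_4 = 2·15 + 1·26 = 56.
  From (x_4, y_4) = (97, 56): x_5 = 2·97 + 3·1·56 = 362; y_5 = 2·56 + 1·97 = 209.
  From (x_5, y_5) = (362, 209): x_6 = 2·362 + 3·1·209 = 1351; y_6 = 2·209 + 1·362 = 780.
  From (x_6, y_6) = (1351, 780): x_7 = 2·1351 + 3·1·780 = 5042; y_7 = 2·780 + 1·1351 = 2911.
Step 3: Verify x_7² - 3·y_7² = 25421764 - 25421763 = 1 (should be 1). ✓

(x_1, y_1) = (2, 1); (x_7, y_7) = (5042, 2911).


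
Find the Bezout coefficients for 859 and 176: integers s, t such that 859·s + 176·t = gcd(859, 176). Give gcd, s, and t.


Euclidean algorithm on (859, 176) — divide until remainder is 0:
  859 = 4 · 176 + 155
  176 = 1 · 155 + 21
  155 = 7 · 21 + 8
  21 = 2 · 8 + 5
  8 = 1 · 5 + 3
  5 = 1 · 3 + 2
  3 = 1 · 2 + 1
  2 = 2 · 1 + 0
gcd(859, 176) = 1.
Track Bezout coefficients alongside the remainders: start with r₀ = 859 = a·1 + b·0 (s = 1, t = 0) and r₁ = 176 = a·0 + b·1 (s = 0, t = 1); each new remainder r_{k+1} = r_{k-1} − q_k·r_k inherits s_{k+1} = s_{k-1} − q_k·s_k, t_{k+1} = t_{k-1} − q_k·t_k, so r_k = a·s_k + b·t_k at every step:
  q = 4: r = 155, s = 1 − 4·0 = 1, t = 0 − 4·1 = -4  (check: 859·1 + 176·(-4) = 155)
  q = 1: r = 21, s = 0 − 1·1 = -1, t = 1 − 1·(-4) = 5  (check: 859·(-1) + 176·5 = 21)
  q = 7: r = 8, s = 1 − 7·(-1) = 8, t = -4 − 7·5 = -39  (check: 859·8 + 176·(-39) = 8)
  q = 2: r = 5, s = -1 − 2·8 = -17, t = 5 − 2·(-39) = 83  (check: 859·(-17) + 176·83 = 5)
  q = 1: r = 3, s = 8 − 1·(-17) = 25, t = -39 − 1·83 = -122  (check: 859·25 + 176·(-122) = 3)
  q = 1: r = 2, s = -17 − 1·25 = -42, t = 83 − 1·(-122) = 205  (check: 859·(-42) + 176·205 = 2)
  q = 1: r = 1, s = 25 − 1·(-42) = 67, t = -122 − 1·205 = -327  (check: 859·67 + 176·(-327) = 1)
The row with r = 1 (the gcd) gives the Bezout coefficients s = 67, t = -327.
Result: 859 · (67) + 176 · (-327) = 1.

gcd(859, 176) = 1; s = 67, t = -327 (check: 859·67 + 176·(-327) = 1).


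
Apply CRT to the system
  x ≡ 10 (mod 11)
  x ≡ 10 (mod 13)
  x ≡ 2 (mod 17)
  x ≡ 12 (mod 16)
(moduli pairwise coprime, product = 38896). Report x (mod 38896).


Product of moduli M = 11 · 13 · 17 · 16 = 38896.
Merge one congruence at a time:
  Start: x ≡ 10 (mod 11).
  Combine with x ≡ 10 (mod 13); new modulus lcm = 143.
    Write x = 10 + 11·t and substitute into x ≡ 10 (mod 13): 11·t ≡ 10 − 10 = 0 (mod 13).
    The inverse of 11 mod 13 is 6 (since 11·6 = 66 = 5·13 + 1), so t ≡ 6·0 = 0 ≡ 0 (mod 13).
    Then x = 10 + 11·0 = 10, valid modulo lcm(11, 13) = 143: x ≡ 10 (mod 143).
  Combine with x ≡ 2 (mod 17); new modulus lcm = 2431.
    Write x = 10 + 143·t and substitute into x ≡ 2 (mod 17): 143·t ≡ 2 − 10 = -8 (mod 17).
    Reduce coefficients mod 17: 7·t ≡ 9 (mod 17).
    The inverse of 7 mod 17 is 5 (since 7·5 = 35 = 2·17 + 1), so t ≡ 5·9 = 45 ≡ 11 (mod 17).
    Then x = 10 + 143·11 = 1583, valid modulo lcm(143, 17) = 2431: x ≡ 1583 (mod 2431).
  Combine with x ≡ 12 (mod 16); new modulus lcm = 38896.
    Write x = 1583 + 2431·t and substitute into x ≡ 12 (mod 16): 2431·t ≡ 12 − 1583 = -1571 (mod 16).
    Reduce coefficients mod 16: 15·t ≡ 13 (mod 16).
    The inverse of 15 mod 16 is 15 (since 15·15 = 225 = 14·16 + 1), so t ≡ 15·13 = 195 ≡ 3 (mod 16).
    Then x = 1583 + 2431·3 = 8876, valid modulo lcm(2431, 16) = 38896: x ≡ 8876 (mod 38896).
Verify against each original: 8876 mod 11 = 10, 8876 mod 13 = 10, 8876 mod 17 = 2, 8876 mod 16 = 12.

x ≡ 8876 (mod 38896).


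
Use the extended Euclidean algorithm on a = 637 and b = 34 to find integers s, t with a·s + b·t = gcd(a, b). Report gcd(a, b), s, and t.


Euclidean algorithm on (637, 34) — divide until remainder is 0:
  637 = 18 · 34 + 25
  34 = 1 · 25 + 9
  25 = 2 · 9 + 7
  9 = 1 · 7 + 2
  7 = 3 · 2 + 1
  2 = 2 · 1 + 0
gcd(637, 34) = 1.
Track Bezout coefficients alongside the remainders: start with r₀ = 637 = a·1 + b·0 (s = 1, t = 0) and r₁ = 34 = a·0 + b·1 (s = 0, t = 1); each new remainder r_{k+1} = r_{k-1} − q_k·r_k inherits s_{k+1} = s_{k-1} − q_k·s_k, t_{k+1} = t_{k-1} − q_k·t_k, so r_k = a·s_k + b·t_k at every step:
  q = 18: r = 25, s = 1 − 18·0 = 1, t = 0 − 18·1 = -18  (check: 637·1 + 34·(-18) = 25)
  q = 1: r = 9, s = 0 − 1·1 = -1, t = 1 − 1·(-18) = 19  (check: 637·(-1) + 34·19 = 9)
  q = 2: r = 7, s = 1 − 2·(-1) = 3, t = -18 − 2·19 = -56  (check: 637·3 + 34·(-56) = 7)
  q = 1: r = 2, s = -1 − 1·3 = -4, t = 19 − 1·(-56) = 75  (check: 637·(-4) + 34·75 = 2)
  q = 3: r = 1, s = 3 − 3·(-4) = 15, t = -56 − 3·75 = -281  (check: 637·15 + 34·(-281) = 1)
The row with r = 1 (the gcd) gives the Bezout coefficients s = 15, t = -281.
Result: 637 · (15) + 34 · (-281) = 1.

gcd(637, 34) = 1; s = 15, t = -281 (check: 637·15 + 34·(-281) = 1).


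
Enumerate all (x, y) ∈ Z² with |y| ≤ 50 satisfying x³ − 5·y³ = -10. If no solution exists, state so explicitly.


The equation is x³ - 5y³ = -10. For fixed y, x³ = 5·y³ − 10, so a solution requires the RHS to be a perfect cube.
Strategy: iterate y from -50 to 50, compute RHS = 5·y³ − 10, and check whether it is a (positive or negative) perfect cube.
Check small values of y:
  y = 0: RHS = -10 is not a perfect cube.
  y = 1: RHS = -5 is not a perfect cube.
  y = -1: RHS = -15 is not a perfect cube.
  y = 2: RHS = 30 is not a perfect cube.
  y = -2: RHS = -50 is not a perfect cube.
  y = 3: RHS = 125 = (5)³ ⇒ x = 5 works.
  y = -3: RHS = -145 is not a perfect cube.
Continuing the search up to |y| = 50 finds no further solutions beyond those listed.
Collected solutions: (5, 3).

Solutions (with |y| ≤ 50): (5, 3).


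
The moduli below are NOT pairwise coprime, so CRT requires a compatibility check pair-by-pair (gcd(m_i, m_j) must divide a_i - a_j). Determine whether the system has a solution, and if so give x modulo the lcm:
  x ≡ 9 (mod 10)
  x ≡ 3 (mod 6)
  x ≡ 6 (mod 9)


Moduli 10, 6, 9 are not pairwise coprime, so CRT works modulo lcm(m_i) when all pairwise compatibility conditions hold.
Pairwise compatibility: gcd(m_i, m_j) must divide a_i - a_j for every pair.
Merge one congruence at a time:
  Start: x ≡ 9 (mod 10).
  Combine with x ≡ 3 (mod 6): gcd(10, 6) = 2; 3 - 9 = -6, which IS divisible by 2, so compatible.
    Write x = 9 + 10·t and substitute into x ≡ 3 (mod 6): 10·t ≡ 3 − 9 = -6 (mod 6).
    Divide the congruence (and modulus) by g = 2: 5·t ≡ -3 (mod 3).
    Reduce coefficients mod 3: 2·t ≡ 0 (mod 3).
    The inverse of 2 mod 3 is 2 (since 2·2 = 4 = 1·3 + 1), so t ≡ 2·0 = 0 ≡ 0 (mod 3).
    Then x = 9 + 10·0 = 9, valid modulo lcm(10, 6) = 30: x ≡ 9 (mod 30).
  Combine with x ≡ 6 (mod 9): gcd(30, 9) = 3; 6 - 9 = -3, which IS divisible by 3, so compatible.
    Write x = 9 + 30·t and substitute into x ≡ 6 (mod 9): 30·t ≡ 6 − 9 = -3 (mod 9).
    Divide the congruence (and modulus) by g = 3: 10·t ≡ -1 (mod 3).
    Reduce coefficients mod 3: 1·t ≡ 2 (mod 3).
    So t ≡ 2 (mod 3).
    Then x = 9 + 30·2 = 69, valid modulo lcm(30, 9) = 90: x ≡ 69 (mod 90).
Verify: 69 mod 10 = 9, 69 mod 6 = 3, 69 mod 9 = 6.

x ≡ 69 (mod 90).


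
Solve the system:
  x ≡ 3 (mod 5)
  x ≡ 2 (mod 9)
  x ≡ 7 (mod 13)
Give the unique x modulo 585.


Moduli 5, 9, 13 are pairwise coprime; by CRT there is a unique solution modulo M = 5 · 9 · 13 = 585.
Solve pairwise, accumulating the modulus:
  Start with x ≡ 3 (mod 5).
  Combine with x ≡ 2 (mod 9): since gcd(5, 9) = 1, we get a unique residue mod 45.
    Write x = 3 + 5·t and substitute into x ≡ 2 (mod 9): 5·t ≡ 2 − 3 = -1 (mod 9).
    Reduce coefficients mod 9: 5·t ≡ 8 (mod 9).
    The inverse of 5 mod 9 is 2 (since 5·2 = 10 = 1·9 + 1), so t ≡ 2·8 = 16 ≡ 7 (mod 9).
    Then x = 3 + 5·7 = 38, valid modulo lcm(5, 9) = 45: x ≡ 38 (mod 45).
  Combine with x ≡ 7 (mod 13): since gcd(45, 13) = 1, we get a unique residue mod 585.
    Write x = 38 + 45·t and substitute into x ≡ 7 (mod 13): 45·t ≡ 7 − 38 = -31 (mod 13).
    Reduce coefficients mod 13: 6·t ≡ 8 (mod 13).
    The inverse of 6 mod 13 is 11 (since 6·11 = 66 = 5·13 + 1), so t ≡ 11·8 = 88 ≡ 10 (mod 13).
    Then x = 38 + 45·10 = 488, valid modulo lcm(45, 13) = 585: x ≡ 488 (mod 585).
Verify: 488 mod 5 = 3 ✓, 488 mod 9 = 2 ✓, 488 mod 13 = 7 ✓.

x ≡ 488 (mod 585).


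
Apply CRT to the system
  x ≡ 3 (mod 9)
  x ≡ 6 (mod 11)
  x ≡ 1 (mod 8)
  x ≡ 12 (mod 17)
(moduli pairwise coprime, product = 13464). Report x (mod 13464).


Product of moduli M = 9 · 11 · 8 · 17 = 13464.
Merge one congruence at a time:
  Start: x ≡ 3 (mod 9).
  Combine with x ≡ 6 (mod 11); new modulus lcm = 99.
    Write x = 3 + 9·t and substitute into x ≡ 6 (mod 11): 9·t ≡ 6 − 3 = 3 (mod 11).
    The inverse of 9 mod 11 is 5 (since 9·5 = 45 = 4·11 + 1), so t ≡ 5·3 = 15 ≡ 4 (mod 11).
    Then x = 3 + 9·4 = 39, valid modulo lcm(9, 11) = 99: x ≡ 39 (mod 99).
  Combine with x ≡ 1 (mod 8); new modulus lcm = 792.
    Write x = 39 + 99·t and substitute into x ≡ 1 (mod 8): 99·t ≡ 1 − 39 = -38 (mod 8).
    Reduce coefficients mod 8: 3·t ≡ 2 (mod 8).
    The inverse of 3 mod 8 is 3 (since 3·3 = 9 = 1·8 + 1), so t ≡ 3·2 = 6 ≡ 6 (mod 8).
    Then x = 39 + 99·6 = 633, valid modulo lcm(99, 8) = 792: x ≡ 633 (mod 792).
  Combine with x ≡ 12 (mod 17); new modulus lcm = 13464.
    Write x = 633 + 792·t and substitute into x ≡ 12 (mod 17): 792·t ≡ 12 − 633 = -621 (mod 17).
    Reduce coefficients mod 17: 10·t ≡ 8 (mod 17).
    The inverse of 10 mod 17 is 12 (since 10·12 = 120 = 7·17 + 1), so t ≡ 12·8 = 96 ≡ 11 (mod 17).
    Then x = 633 + 792·11 = 9345, valid modulo lcm(792, 17) = 13464: x ≡ 9345 (mod 13464).
Verify against each original: 9345 mod 9 = 3, 9345 mod 11 = 6, 9345 mod 8 = 1, 9345 mod 17 = 12.

x ≡ 9345 (mod 13464).


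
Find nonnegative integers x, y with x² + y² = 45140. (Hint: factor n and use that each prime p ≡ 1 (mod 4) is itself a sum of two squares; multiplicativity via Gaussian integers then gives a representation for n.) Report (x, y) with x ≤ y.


Step 1: Factor n = 45140 = 2^2 · 5 · 37 · 61.
Step 2: Check the mod-4 condition on each prime factor: 2 = 2 (special); 5 ≡ 1 (mod 4), exponent 1; 37 ≡ 1 (mod 4), exponent 1; 61 ≡ 1 (mod 4), exponent 1.
All primes ≡ 3 (mod 4) appear to even exponent (or don't appear), so by the two-squares theorem n IS expressible as a sum of two squares.
Step 3: Build a representation. Group n = k² · m with k = 2 and m = 5 · 37 · 61 = 11285 (a product of primes ≡ 1 (mod 4)); a representation of m scales to one of n via (k·x)² + (k·y)² = k²(x² + y²). Each prime p ≡ 1 (mod 4) is itself a sum of two squares; find a² by testing p − a² for a perfect square:
  5: 5 − 1² = 4 = 2² ⇒ 5 = 1² + 2².
  37: 37 − 1² = 36 = 6² ⇒ 37 = 1² + 6².
  61: 61 − 1² = 60, 61 − 2² = 57, 61 − 3² = 52, 61 − 4² = 45, 61 − 5² = 36 = 6² ⇒ 61 = 5² + 6².
  Combine using the Brahmagupta–Fibonacci identity (a² + b²)(c² + d²) = (ac − bd)² + (ad + bc)² = (ac + bd)² + (ad − bc)²:
  5 · 37 = 185: from (1² + 2²)(1² + 6²), take (1·1 − 2·6, 1·6 + 2·1) = (1 − 12, 6 + 2) = (-11, 8); dropping signs (only squares matter) gives (11, 8); check 11² + 8² = 121 + 64 = 185 ✓.
  185 · 61 = 11285: from (11² + 8²)(5² + 6²), take (11·5 − 8·6, 11·6 + 8·5) = (55 − 48, 66 + 40) = (7, 106); check 7² + 106² = 49 + 11236 = 11285 ✓.
  Scale by k = 2: (2·7, 2·106) = (14, 212).
Step 4: Order so x ≤ y and verify: 14² + 212² = 196 + 44944 = 45140 = n. ✓

n = 45140 = 14² + 212² (one valid representation with x ≤ y).


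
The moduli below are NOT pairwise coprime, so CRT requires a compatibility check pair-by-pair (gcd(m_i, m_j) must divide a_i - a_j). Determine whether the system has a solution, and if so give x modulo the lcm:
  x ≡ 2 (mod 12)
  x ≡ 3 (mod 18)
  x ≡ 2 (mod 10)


Moduli 12, 18, 10 are not pairwise coprime, so CRT works modulo lcm(m_i) when all pairwise compatibility conditions hold.
Pairwise compatibility: gcd(m_i, m_j) must divide a_i - a_j for every pair.
Merge one congruence at a time:
  Start: x ≡ 2 (mod 12).
  Combine with x ≡ 3 (mod 18): gcd(12, 18) = 6, and 3 - 2 = 1 is NOT divisible by 6.
    ⇒ system is inconsistent (no integer solution).

No solution (the system is inconsistent).


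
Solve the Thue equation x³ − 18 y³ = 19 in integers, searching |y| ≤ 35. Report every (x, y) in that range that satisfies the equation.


The equation is x³ - 18y³ = 19. For fixed y, x³ = 18·y³ + 19, so a solution requires the RHS to be a perfect cube.
Strategy: iterate y from -35 to 35, compute RHS = 18·y³ + 19, and check whether it is a (positive or negative) perfect cube.
Check small values of y:
  y = 0: RHS = 19 is not a perfect cube.
  y = 1: RHS = 37 is not a perfect cube.
  y = -1: RHS = 1 = (1)³ ⇒ x = 1 works.
  y = 2: RHS = 163 is not a perfect cube.
  y = -2: RHS = -125 = (-5)³ ⇒ x = -5 works.
  y = 3: RHS = 505 is not a perfect cube.
  y = -3: RHS = -467 is not a perfect cube.
Continuing the search up to |y| = 35 finds no further solutions beyond those listed.
Collected solutions: (1, -1), (-5, -2).

Solutions (with |y| ≤ 35): (1, -1), (-5, -2).


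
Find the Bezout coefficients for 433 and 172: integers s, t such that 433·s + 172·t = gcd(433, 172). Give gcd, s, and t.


Euclidean algorithm on (433, 172) — divide until remainder is 0:
  433 = 2 · 172 + 89
  172 = 1 · 89 + 83
  89 = 1 · 83 + 6
  83 = 13 · 6 + 5
  6 = 1 · 5 + 1
  5 = 5 · 1 + 0
gcd(433, 172) = 1.
Track Bezout coefficients alongside the remainders: start with r₀ = 433 = a·1 + b·0 (s = 1, t = 0) and r₁ = 172 = a·0 + b·1 (s = 0, t = 1); each new remainder r_{k+1} = r_{k-1} − q_k·r_k inherits s_{k+1} = s_{k-1} − q_k·s_k, t_{k+1} = t_{k-1} − q_k·t_k, so r_k = a·s_k + b·t_k at every step:
  q = 2: r = 89, s = 1 − 2·0 = 1, t = 0 − 2·1 = -2  (check: 433·1 + 172·(-2) = 89)
  q = 1: r = 83, s = 0 − 1·1 = -1, t = 1 − 1·(-2) = 3  (check: 433·(-1) + 172·3 = 83)
  q = 1: r = 6, s = 1 − 1·(-1) = 2, t = -2 − 1·3 = -5  (check: 433·2 + 172·(-5) = 6)
  q = 13: r = 5, s = -1 − 13·2 = -27, t = 3 − 13·(-5) = 68  (check: 433·(-27) + 172·68 = 5)
  q = 1: r = 1, s = 2 − 1·(-27) = 29, t = -5 − 1·68 = -73  (check: 433·29 + 172·(-73) = 1)
The row with r = 1 (the gcd) gives the Bezout coefficients s = 29, t = -73.
Result: 433 · (29) + 172 · (-73) = 1.

gcd(433, 172) = 1; s = 29, t = -73 (check: 433·29 + 172·(-73) = 1).


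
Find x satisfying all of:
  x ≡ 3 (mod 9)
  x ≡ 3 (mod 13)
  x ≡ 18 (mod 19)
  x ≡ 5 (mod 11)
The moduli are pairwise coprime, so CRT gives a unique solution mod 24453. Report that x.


Product of moduli M = 9 · 13 · 19 · 11 = 24453.
Merge one congruence at a time:
  Start: x ≡ 3 (mod 9).
  Combine with x ≡ 3 (mod 13); new modulus lcm = 117.
    Write x = 3 + 9·t and substitute into x ≡ 3 (mod 13): 9·t ≡ 3 − 3 = 0 (mod 13).
    The inverse of 9 mod 13 is 3 (since 9·3 = 27 = 2·13 + 1), so t ≡ 3·0 = 0 ≡ 0 (mod 13).
    Then x = 3 + 9·0 = 3, valid modulo lcm(9, 13) = 117: x ≡ 3 (mod 117).
  Combine with x ≡ 18 (mod 19); new modulus lcm = 2223.
    Write x = 3 + 117·t and substitute into x ≡ 18 (mod 19): 117·t ≡ 18 − 3 = 15 (mod 19).
    Reduce coefficients mod 19: 3·t ≡ 15 (mod 19).
    The inverse of 3 mod 19 is 13 (since 3·13 = 39 = 2·19 + 1), so t ≡ 13·15 = 195 ≡ 5 (mod 19).
    Then x = 3 + 117·5 = 588, valid modulo lcm(117, 19) = 2223: x ≡ 588 (mod 2223).
  Combine with x ≡ 5 (mod 11); new modulus lcm = 24453.
    Write x = 588 + 2223·t and substitute into x ≡ 5 (mod 11): 2223·t ≡ 5 − 588 = -583 (mod 11).
    Reduce coefficients mod 11: 1·t ≡ 0 (mod 11).
    So t ≡ 0 (mod 11).
    Then x = 588 + 2223·0 = 588, valid modulo lcm(2223, 11) = 24453: x ≡ 588 (mod 24453).
Verify against each original: 588 mod 9 = 3, 588 mod 13 = 3, 588 mod 19 = 18, 588 mod 11 = 5.

x ≡ 588 (mod 24453).


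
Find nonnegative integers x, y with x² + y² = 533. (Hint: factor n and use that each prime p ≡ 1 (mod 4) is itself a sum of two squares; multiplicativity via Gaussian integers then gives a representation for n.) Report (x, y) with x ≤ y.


Step 1: Factor n = 533 = 13 · 41.
Step 2: Check the mod-4 condition on each prime factor: 13 ≡ 1 (mod 4), exponent 1; 41 ≡ 1 (mod 4), exponent 1.
All primes ≡ 3 (mod 4) appear to even exponent (or don't appear), so by the two-squares theorem n IS expressible as a sum of two squares.
Step 3: Build a representation. Here n = 13 · 41 is a product of primes ≡ 1 (mod 4). Each prime p ≡ 1 (mod 4) is itself a sum of two squares; find a² by testing p − a² for a perfect square:
  13: 13 − 1² = 12, 13 − 2² = 9 = 3² ⇒ 13 = 2² + 3².
  41: 41 − 1² = 40, 41 − 2² = 37, 41 − 3² = 32, 41 − 4² = 25 = 5² ⇒ 41 = 4² + 5².
  Combine using the Brahmagupta–Fibonacci identity (a² + b²)(c² + d²) = (ac − bd)² + (ad + bc)² = (ac + bd)² + (ad − bc)²:
  13 · 41 = 533: from (2² + 3²)(4² + 5²), take (2·4 − 3·5, 2·5 + 3·4) = (8 − 15, 10 + 12) = (-7, 22); dropping signs (only squares matter) gives (7, 22); check 7² + 22² = 49 + 484 = 533 ✓.
Step 4: Order so x ≤ y and verify: 7² + 22² = 49 + 484 = 533 = n. ✓

n = 533 = 7² + 22² (one valid representation with x ≤ y).


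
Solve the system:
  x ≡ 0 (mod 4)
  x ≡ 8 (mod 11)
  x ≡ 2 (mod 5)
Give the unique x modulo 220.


Moduli 4, 11, 5 are pairwise coprime; by CRT there is a unique solution modulo M = 4 · 11 · 5 = 220.
Solve pairwise, accumulating the modulus:
  Start with x ≡ 0 (mod 4).
  Combine with x ≡ 8 (mod 11): since gcd(4, 11) = 1, we get a unique residue mod 44.
    Write x = 0 + 4·t and substitute into x ≡ 8 (mod 11): 4·t ≡ 8 − 0 = 8 (mod 11).
    The inverse of 4 mod 11 is 3 (since 4·3 = 12 = 1·11 + 1), so t ≡ 3·8 = 24 ≡ 2 (mod 11).
    Then x = 0 + 4·2 = 8, valid modulo lcm(4, 11) = 44: x ≡ 8 (mod 44).
  Combine with x ≡ 2 (mod 5): since gcd(44, 5) = 1, we get a unique residue mod 220.
    Write x = 8 + 44·t and substitute into x ≡ 2 (mod 5): 44·t ≡ 2 − 8 = -6 (mod 5).
    Reduce coefficients mod 5: 4·t ≡ 4 (mod 5).
    The inverse of 4 mod 5 is 4 (since 4·4 = 16 = 3·5 + 1), so t ≡ 4·4 = 16 ≡ 1 (mod 5).
    Then x = 8 + 44·1 = 52, valid modulo lcm(44, 5) = 220: x ≡ 52 (mod 220).
Verify: 52 mod 4 = 0 ✓, 52 mod 11 = 8 ✓, 52 mod 5 = 2 ✓.

x ≡ 52 (mod 220).


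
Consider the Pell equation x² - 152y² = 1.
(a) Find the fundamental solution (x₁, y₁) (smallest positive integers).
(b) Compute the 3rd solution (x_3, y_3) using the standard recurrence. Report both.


Step 1: Find the fundamental solution (x₁, y₁) of x² - 152y² = 1.
  Expand √152 as a continued fraction. a₀ = ⌊√152⌋ = 12; iterate m_{k+1} = d_k·a_k − m_k, d_{k+1} = (152 − m_{k+1}²)/d_k, a_{k+1} = ⌊(a₀ + m_{k+1})/d_{k+1}⌋ (starting m₀ = 0, d₀ = 1), with convergents p_k = a_k·p_{k-1} + p_{k-2}, q_k = a_k·q_{k-1} + q_{k-2} (p₋₁ = 1, q₋₁ = 0):
  k = 0: a₀ = 12; p₀/q₀ = 12/1; p₀² − 152·q₀² = 144 − 152 = -8.
  k = 1: m = 12, d = 8, a = ⌊(12 + 12)/8⌋ = 3; p/q = (3·12 + 1)/(3·1 + 0) = 37/3; p² − 152·q² = 1369 − 1368 = 1.
  The first convergent with p² − 152·q² = 1 gives the fundamental solution (x₁, y₁) = (37, 3).
Step 2: Apply the recurrence (x_{n+1}, y_{n+1}) = (x₁x_n + 152y₁y_n, x₁y_n + y₁x_n) repeatedly.
  From (x_1, y_1) = (37, 3): x_2 = 37·37 + 152·3·3 = 2737; y_2 = 37·3 + 3·37 = 222.
  From (x_2, y_2) = (2737, 222): x_3 = 37·2737 + 152·3·222 = 202501; y_3 = 37·222 + 3·2737 = 16425.
Step 3: Verify x_3² - 152·y_3² = 41006655001 - 41006655000 = 1 (should be 1). ✓

(x_1, y_1) = (37, 3); (x_3, y_3) = (202501, 16425).


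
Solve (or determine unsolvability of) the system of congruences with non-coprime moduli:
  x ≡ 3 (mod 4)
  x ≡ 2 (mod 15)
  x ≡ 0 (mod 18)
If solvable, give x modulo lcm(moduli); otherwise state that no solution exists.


Moduli 4, 15, 18 are not pairwise coprime, so CRT works modulo lcm(m_i) when all pairwise compatibility conditions hold.
Pairwise compatibility: gcd(m_i, m_j) must divide a_i - a_j for every pair.
Merge one congruence at a time:
  Start: x ≡ 3 (mod 4).
  Combine with x ≡ 2 (mod 15): gcd(4, 15) = 1; 2 - 3 = -1, which IS divisible by 1, so compatible.
    Write x = 3 + 4·t and substitute into x ≡ 2 (mod 15): 4·t ≡ 2 − 3 = -1 (mod 15).
    Reduce coefficients mod 15: 4·t ≡ 14 (mod 15).
    The inverse of 4 mod 15 is 4 (since 4·4 = 16 = 1·15 + 1), so t ≡ 4·14 = 56 ≡ 11 (mod 15).
    Then x = 3 + 4·11 = 47, valid modulo lcm(4, 15) = 60: x ≡ 47 (mod 60).
  Combine with x ≡ 0 (mod 18): gcd(60, 18) = 6, and 0 - 47 = -47 is NOT divisible by 6.
    ⇒ system is inconsistent (no integer solution).

No solution (the system is inconsistent).


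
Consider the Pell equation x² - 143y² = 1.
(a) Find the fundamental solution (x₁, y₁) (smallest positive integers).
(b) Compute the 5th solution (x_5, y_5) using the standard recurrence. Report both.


Step 1: Find the fundamental solution (x₁, y₁) of x² - 143y² = 1.
  Expand √143 as a continued fraction. a₀ = ⌊√143⌋ = 11; iterate m_{k+1} = d_k·a_k − m_k, d_{k+1} = (143 − m_{k+1}²)/d_k, a_{k+1} = ⌊(a₀ + m_{k+1})/d_{k+1}⌋ (starting m₀ = 0, d₀ = 1), with convergents p_k = a_k·p_{k-1} + p_{k-2}, q_k = a_k·q_{k-1} + q_{k-2} (p₋₁ = 1, q₋₁ = 0):
  k = 0: a₀ = 11; p₀/q₀ = 11/1; p₀² − 143·q₀² = 121 − 143 = -22.
  k = 1: m = 11, d = 22, a = ⌊(11 + 11)/22⌋ = 1; p/q = (1·11 + 1)/(1·1 + 0) = 12/1; p² − 143·q² = 144 − 143 = 1.
  The first convergent with p² − 143·q² = 1 gives the fundamental solution (x₁, y₁) = (12, 1).
Step 2: Apply the recurrence (x_{n+1}, y_{n+1}) = (x₁x_n + 143y₁y_n, x₁y_n + y₁x_n) repeatedly.
  From (x_1, y_1) = (12, 1): x_2 = 12·12 + 143·1·1 = 287; y_2 = 12·1 + 1·12 = 24.
  From (x_2, y_2) = (287, 24): x_3 = 12·287 + 143·1·24 = 6876; y_3 = 12·24 + 1·287 = 575.
  From (x_3, y_3) = (6876, 575): x_4 = 12·6876 + 143·1·575 = 164737; y_4 = 12·575 + 1·6876 = 13776.
  From (x_4, y_4) = (164737, 13776): x_5 = 12·164737 + 143·1·13776 = 3946812; y_5 = 12·13776 + 1·164737 = 330049.
Step 3: Verify x_5² - 143·y_5² = 15577324963344 - 15577324963343 = 1 (should be 1). ✓

(x_1, y_1) = (12, 1); (x_5, y_5) = (3946812, 330049).


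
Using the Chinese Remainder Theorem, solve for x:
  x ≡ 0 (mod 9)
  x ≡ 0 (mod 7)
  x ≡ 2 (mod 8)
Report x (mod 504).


Moduli 9, 7, 8 are pairwise coprime; by CRT there is a unique solution modulo M = 9 · 7 · 8 = 504.
Solve pairwise, accumulating the modulus:
  Start with x ≡ 0 (mod 9).
  Combine with x ≡ 0 (mod 7): since gcd(9, 7) = 1, we get a unique residue mod 63.
    Write x = 0 + 9·t and substitute into x ≡ 0 (mod 7): 9·t ≡ 0 − 0 = 0 (mod 7).
    Reduce coefficients mod 7: 2·t ≡ 0 (mod 7).
    The inverse of 2 mod 7 is 4 (since 2·4 = 8 = 1·7 + 1), so t ≡ 4·0 = 0 ≡ 0 (mod 7).
    Then x = 0 + 9·0 = 0, valid modulo lcm(9, 7) = 63: x ≡ 0 (mod 63).
  Combine with x ≡ 2 (mod 8): since gcd(63, 8) = 1, we get a unique residue mod 504.
    Write x = 0 + 63·t and substitute into x ≡ 2 (mod 8): 63·t ≡ 2 − 0 = 2 (mod 8).
    Reduce coefficients mod 8: 7·t ≡ 2 (mod 8).
    The inverse of 7 mod 8 is 7 (since 7·7 = 49 = 6·8 + 1), so t ≡ 7·2 = 14 ≡ 6 (mod 8).
    Then x = 0 + 63·6 = 378, valid modulo lcm(63, 8) = 504: x ≡ 378 (mod 504).
Verify: 378 mod 9 = 0 ✓, 378 mod 7 = 0 ✓, 378 mod 8 = 2 ✓.

x ≡ 378 (mod 504).


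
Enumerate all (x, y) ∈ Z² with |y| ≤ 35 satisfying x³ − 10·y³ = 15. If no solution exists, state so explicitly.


The equation is x³ - 10y³ = 15. For fixed y, x³ = 10·y³ + 15, so a solution requires the RHS to be a perfect cube.
Strategy: iterate y from -35 to 35, compute RHS = 10·y³ + 15, and check whether it is a (positive or negative) perfect cube.
Check small values of y:
  y = 0: RHS = 15 is not a perfect cube.
  y = 1: RHS = 25 is not a perfect cube.
  y = -1: RHS = 5 is not a perfect cube.
  y = 2: RHS = 95 is not a perfect cube.
  y = -2: RHS = -65 is not a perfect cube.
  y = 3: RHS = 285 is not a perfect cube.
  y = -3: RHS = -255 is not a perfect cube.
Continuing the search up to |y| = 35 finds no solutions either.
No (x, y) in the scanned range satisfies the equation.

No integer solutions with |y| ≤ 35.


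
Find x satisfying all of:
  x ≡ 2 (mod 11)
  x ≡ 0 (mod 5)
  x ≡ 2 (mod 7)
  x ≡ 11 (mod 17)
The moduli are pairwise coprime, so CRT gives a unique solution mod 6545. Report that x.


Product of moduli M = 11 · 5 · 7 · 17 = 6545.
Merge one congruence at a time:
  Start: x ≡ 2 (mod 11).
  Combine with x ≡ 0 (mod 5); new modulus lcm = 55.
    Write x = 2 + 11·t and substitute into x ≡ 0 (mod 5): 11·t ≡ 0 − 2 = -2 (mod 5).
    Reduce coefficients mod 5: 1·t ≡ 3 (mod 5).
    So t ≡ 3 (mod 5).
    Then x = 2 + 11·3 = 35, valid modulo lcm(11, 5) = 55: x ≡ 35 (mod 55).
  Combine with x ≡ 2 (mod 7); new modulus lcm = 385.
    Write x = 35 + 55·t and substitute into x ≡ 2 (mod 7): 55·t ≡ 2 − 35 = -33 (mod 7).
    Reduce coefficients mod 7: 6·t ≡ 2 (mod 7).
    The inverse of 6 mod 7 is 6 (since 6·6 = 36 = 5·7 + 1), so t ≡ 6·2 = 12 ≡ 5 (mod 7).
    Then x = 35 + 55·5 = 310, valid modulo lcm(55, 7) = 385: x ≡ 310 (mod 385).
  Combine with x ≡ 11 (mod 17); new modulus lcm = 6545.
    Write x = 310 + 385·t and substitute into x ≡ 11 (mod 17): 385·t ≡ 11 − 310 = -299 (mod 17).
    Reduce coefficients mod 17: 11·t ≡ 7 (mod 17).
    The inverse of 11 mod 17 is 14 (since 11·14 = 154 = 9·17 + 1), so t ≡ 14·7 = 98 ≡ 13 (mod 17).
    Then x = 310 + 385·13 = 5315, valid modulo lcm(385, 17) = 6545: x ≡ 5315 (mod 6545).
Verify against each original: 5315 mod 11 = 2, 5315 mod 5 = 0, 5315 mod 7 = 2, 5315 mod 17 = 11.

x ≡ 5315 (mod 6545).


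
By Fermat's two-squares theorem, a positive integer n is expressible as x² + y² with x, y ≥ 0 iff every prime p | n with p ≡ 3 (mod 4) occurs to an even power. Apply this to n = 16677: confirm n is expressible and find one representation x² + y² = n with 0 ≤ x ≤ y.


Step 1: Factor n = 16677 = 3^2 · 17 · 109.
Step 2: Check the mod-4 condition on each prime factor: 3 ≡ 3 (mod 4), exponent 2 (must be even); 17 ≡ 1 (mod 4), exponent 1; 109 ≡ 1 (mod 4), exponent 1.
All primes ≡ 3 (mod 4) appear to even exponent (or don't appear), so by the two-squares theorem n IS expressible as a sum of two squares.
Step 3: Build a representation. Group n = k² · m with k = 3 and m = 17 · 109 = 1853 (a product of primes ≡ 1 (mod 4)); a representation of m scales to one of n via (k·x)² + (k·y)² = k²(x² + y²). Each prime p ≡ 1 (mod 4) is itself a sum of two squares; find a² by testing p − a² for a perfect square:
  17: 17 − 1² = 16 = 4² ⇒ 17 = 1² + 4².
  109: 109 − 1² = 108, 109 − 2² = 105, 109 − 3² = 100 = 10² ⇒ 109 = 3² + 10².
  Combine using the Brahmagupta–Fibonacci identity (a² + b²)(c² + d²) = (ac − bd)² + (ad + bc)² = (ac + bd)² + (ad − bc)²:
  17 · 109 = 1853: from (1² + 4²)(3² + 10²), take (1·3 − 4·10, 1·10 + 4·3) = (3 − 40, 10 + 12) = (-37, 22); dropping signs (only squares matter) gives (37, 22); check 37² + 22² = 1369 + 484 = 1853 ✓.
  Scale by k = 3: (3·37, 3·22) = (111, 66).
Step 4: Order so x ≤ y and verify: 66² + 111² = 4356 + 12321 = 16677 = n. ✓

n = 16677 = 66² + 111² (one valid representation with x ≤ y).
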